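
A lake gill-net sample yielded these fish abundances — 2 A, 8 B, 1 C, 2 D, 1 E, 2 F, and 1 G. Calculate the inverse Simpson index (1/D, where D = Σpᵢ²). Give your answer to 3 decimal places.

Total N = 2+8+1+2+1+2+1 = 17, so the proportions are 0.1176471, 0.4705882, 0.0588235, 0.1176471, 0.0588235, 0.1176471, 0.0588235 (working shown to 7 dp, full precision carried).
D = 0.1176471² + 0.4705882² + 0.0588235² + 0.1176471² + 0.0588235² + 0.1176471² + 0.0588235² = 0.0138408 + 0.2214533 + 0.0034602 + 0.0138408 + 0.0034602 + 0.0138408 + 0.0034602 = 0.2733564.
So 1/D = 3.65823, i.e. 3.658 to 3 decimal places.

3.658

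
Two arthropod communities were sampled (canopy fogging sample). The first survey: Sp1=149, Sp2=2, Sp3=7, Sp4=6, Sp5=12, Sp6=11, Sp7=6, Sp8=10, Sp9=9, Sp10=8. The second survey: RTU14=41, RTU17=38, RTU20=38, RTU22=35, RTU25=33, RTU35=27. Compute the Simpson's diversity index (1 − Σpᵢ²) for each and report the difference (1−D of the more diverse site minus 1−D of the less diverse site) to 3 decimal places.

0.302

The first survey: N=220, proportions 0.67727, 0.00909, 0.03182, 0.02727, 0.05455, 0.05, 0.02727, 0.04545, 0.04091, 0.03636, giving 1−D = 0.52818 (working shown to 5 dp, full precision carried).
The second survey: N=212, proportions 0.1934, 0.17925, 0.17925, 0.16509, 0.15566, 0.12736, giving 1−D = 0.83063.
Difference = |0.52818 − 0.83063| = 0.30245, i.e. 0.302 to 3 decimal places.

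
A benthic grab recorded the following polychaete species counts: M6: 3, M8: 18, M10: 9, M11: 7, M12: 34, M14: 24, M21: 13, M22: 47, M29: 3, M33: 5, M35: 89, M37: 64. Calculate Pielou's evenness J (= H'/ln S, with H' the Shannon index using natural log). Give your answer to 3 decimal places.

0.818

Total N = 3+18+9+7+34+24+13+47+3+5+89+64 = 316, so the proportions are 0.00949, 0.05696, 0.02848, 0.02215, 0.10759, 0.07595, 0.04114, 0.14873, 0.00949, 0.01582, 0.28165, 0.20253 (working shown to 5 dp, full precision carried).
H' = −Σ pᵢ ln pᵢ = −((-0.04421) + (-0.16322) + (-0.10135) + (-0.08440) + (-0.23987) + (-0.19577) + (-0.13127) + (-0.28343) + (-0.04421) + (-0.06561) + (-0.35687) + (-0.32341)) = 2.03362.
With S = 12 species, ln S = 2.48491, so J = 2.03362/2.48491 = 0.81839, i.e. 0.818 to 3 decimal places.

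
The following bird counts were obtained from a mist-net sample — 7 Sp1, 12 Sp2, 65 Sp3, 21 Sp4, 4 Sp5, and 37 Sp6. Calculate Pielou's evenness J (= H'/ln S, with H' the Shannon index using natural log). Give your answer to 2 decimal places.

Total N = 7+12+65+21+4+37 = 146, so the proportions are 0.0479, 0.0822, 0.4452, 0.1438, 0.0274, 0.2534 (working shown to 4 dp, full precision carried).
H' = −Σ pᵢ ln pᵢ = −((-0.1456) + (-0.2054) + (-0.3603) + (-0.2789) + (-0.0986) + (-0.3479)) = 1.4366.
With S = 6 species, ln S = 1.7918, so J = 1.4366/1.7918 = 0.8018, i.e. 0.80 to 2 decimal places.

0.80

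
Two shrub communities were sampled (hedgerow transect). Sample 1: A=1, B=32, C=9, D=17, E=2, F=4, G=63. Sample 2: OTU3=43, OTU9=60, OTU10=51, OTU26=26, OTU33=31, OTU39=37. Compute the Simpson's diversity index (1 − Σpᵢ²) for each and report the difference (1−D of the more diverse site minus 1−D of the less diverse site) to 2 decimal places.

0.15

Sample 1: N=128, proportions 0.00781, 0.25, 0.07031, 0.13281, 0.01562, 0.03125, 0.49219, giving 1−D = 0.67139 (working shown to 5 dp, full precision carried).
Sample 2: N=248, proportions 0.17339, 0.24194, 0.20565, 0.10484, 0.125, 0.14919, giving 1−D = 0.82024.
Difference = |0.67139 − 0.82024| = 0.14885, i.e. 0.15 to 2 decimal places.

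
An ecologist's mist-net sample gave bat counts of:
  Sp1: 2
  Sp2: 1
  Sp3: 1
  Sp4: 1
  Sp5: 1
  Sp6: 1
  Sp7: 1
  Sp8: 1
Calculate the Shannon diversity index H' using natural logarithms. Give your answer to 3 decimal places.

Total N = 2+1+1+1+1+1+1+1 = 9, so the proportions are 0.22222, 0.11111, 0.11111, 0.11111, 0.11111, 0.11111, 0.11111, 0.11111 (working shown to 5 dp, full precision carried).
Each pᵢ ln pᵢ term: 0.22222×(-1.50408)=-0.33424, 0.11111×(-2.19722)=-0.24414, 0.11111×(-2.19722)=-0.24414, 0.11111×(-2.19722)=-0.24414, 0.11111×(-2.19722)=-0.24414, 0.11111×(-2.19722)=-0.24414, 0.11111×(-2.19722)=-0.24414, 0.11111×(-2.19722)=-0.24414.
Sum = -2.04319, so H' = 2.043.

2.043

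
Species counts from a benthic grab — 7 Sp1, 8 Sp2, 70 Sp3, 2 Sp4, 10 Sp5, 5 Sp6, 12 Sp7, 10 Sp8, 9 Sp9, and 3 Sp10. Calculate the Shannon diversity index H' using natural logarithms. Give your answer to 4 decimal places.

Total N = 7+8+70+2+10+5+12+10+9+3 = 136, so the proportions are 0.051471, 0.058824, 0.514706, 0.014706, 0.073529, 0.036765, 0.088235, 0.073529, 0.066176, 0.022059 (working shown to 6 dp, full precision carried).
Each pᵢ ln pᵢ term: 0.051471×(-2.966745)=-0.152700, 0.058824×(-2.833213)=-0.166660, 0.514706×(-0.664160)=-0.341847, 0.014706×(-4.219508)=-0.062052, 0.073529×(-2.610070)=-0.191917, 0.036765×(-3.303217)=-0.121442, 0.088235×(-2.427748)=-0.214213, 0.073529×(-2.610070)=-0.191917, 0.066176×(-2.715430)=-0.179698, 0.022059×(-3.814043)=-0.084133.
Sum = -1.706578, so H' = 1.7066.

1.7066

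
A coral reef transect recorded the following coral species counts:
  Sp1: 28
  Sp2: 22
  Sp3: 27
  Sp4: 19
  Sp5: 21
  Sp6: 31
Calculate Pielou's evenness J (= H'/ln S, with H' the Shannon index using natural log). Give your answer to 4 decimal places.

Total N = 28+22+27+19+21+31 = 148, so the proportions are 0.189189, 0.148649, 0.182432, 0.128378, 0.141892, 0.209459 (working shown to 6 dp, full precision carried).
H' = −Σ pᵢ ln pᵢ = −((-0.315001) + (-0.283350) + (-0.310386) + (-0.263532) + (-0.277071) + (-0.327432)) = 1.776772.
With S = 6 species, ln S = 1.791759, so J = 1.776772/1.791759 = 0.991635, i.e. 0.9916 to 4 decimal places.

0.9916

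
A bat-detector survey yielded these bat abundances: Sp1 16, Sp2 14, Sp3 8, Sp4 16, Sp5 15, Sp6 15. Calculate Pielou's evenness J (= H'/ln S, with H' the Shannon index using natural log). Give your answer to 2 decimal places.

Total N = 16+14+8+16+15+15 = 84, so the proportions are 0.1905, 0.1667, 0.0952, 0.1905, 0.1786, 0.1786 (working shown to 4 dp, full precision carried).
H' = −Σ pᵢ ln pᵢ = −((-0.3159) + (-0.2986) + (-0.2239) + (-0.3159) + (-0.3076) + (-0.3076)) = 1.7695.
With S = 6 species, ln S = 1.7918, so J = 1.7695/1.7918 = 0.9876, i.e. 0.99 to 2 decimal places.

0.99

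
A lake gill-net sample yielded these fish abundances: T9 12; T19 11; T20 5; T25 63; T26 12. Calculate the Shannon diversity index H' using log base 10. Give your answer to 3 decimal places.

Total N = 12+11+5+63+12 = 103, so the proportions are 0.1165, 0.1068, 0.04854, 0.61165, 0.1165 (working shown to 5 dp, full precision carried).
Each pᵢ log₁₀ pᵢ term: 0.1165×(-0.93366)=-0.10878, 0.1068×(-0.97144)=-0.10375, 0.04854×(-1.31387)=-0.06378, 0.61165×(-0.21350)=-0.13059, 0.1165×(-0.93366)=-0.10878.
Sum = -0.51566, so H' = 0.516.

0.516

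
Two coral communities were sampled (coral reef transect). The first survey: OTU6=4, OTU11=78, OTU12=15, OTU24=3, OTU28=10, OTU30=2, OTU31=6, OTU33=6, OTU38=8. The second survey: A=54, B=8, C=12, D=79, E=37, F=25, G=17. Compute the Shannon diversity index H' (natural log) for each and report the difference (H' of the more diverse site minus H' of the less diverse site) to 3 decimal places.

The first survey: N=132, proportions 0.0303, 0.59091, 0.11364, 0.02273, 0.07576, 0.01515, 0.04545, 0.04545, 0.06061, giving H' = 1.45982 (working shown to 5 dp, full precision carried).
The second survey: N=232, proportions 0.23276, 0.03448, 0.05172, 0.34052, 0.15948, 0.10776, 0.07328, giving H' = 1.69981.
Difference = |1.45982 − 1.69981| = 0.23999, i.e. 0.240 to 3 decimal places.

0.240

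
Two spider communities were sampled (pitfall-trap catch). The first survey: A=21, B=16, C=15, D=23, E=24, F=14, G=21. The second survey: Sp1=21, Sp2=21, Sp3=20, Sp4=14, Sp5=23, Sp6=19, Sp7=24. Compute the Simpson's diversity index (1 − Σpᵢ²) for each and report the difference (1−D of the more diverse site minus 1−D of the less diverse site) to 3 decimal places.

0.002

The first survey: N=134, proportions 0.15672, 0.1194, 0.11194, 0.17164, 0.1791, 0.10448, 0.15672, giving 1−D = 0.85164 (working shown to 5 dp, full precision carried).
The second survey: N=142, proportions 0.14789, 0.14789, 0.14085, 0.09859, 0.16197, 0.1338, 0.16901, giving 1−D = 0.85400.
Difference = |0.85164 − 0.85400| = 0.00236, i.e. 0.002 to 3 decimal places.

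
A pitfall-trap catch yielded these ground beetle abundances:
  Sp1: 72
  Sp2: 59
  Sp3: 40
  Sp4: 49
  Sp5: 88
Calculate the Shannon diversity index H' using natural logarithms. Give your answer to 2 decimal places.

Total N = 72+59+40+49+88 = 308, so the proportions are 0.2338, 0.1916, 0.1299, 0.1591, 0.2857 (working shown to 4 dp, full precision carried).
Each pᵢ ln pᵢ term: 0.2338×(-1.4534)=-0.3398, 0.1916×(-1.6526)=-0.3166, 0.1299×(-2.0412)=-0.2651, 0.1591×(-1.8383)=-0.2925, 0.2857×(-1.2528)=-0.3579.
Sum = -1.5718, so H' = 1.57.

1.57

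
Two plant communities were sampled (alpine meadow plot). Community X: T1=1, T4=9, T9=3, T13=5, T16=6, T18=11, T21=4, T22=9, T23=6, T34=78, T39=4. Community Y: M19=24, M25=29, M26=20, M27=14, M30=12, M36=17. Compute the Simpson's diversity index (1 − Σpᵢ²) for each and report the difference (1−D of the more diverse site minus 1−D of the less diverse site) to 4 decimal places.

0.1700

Community X: N=136, proportions 0.007353, 0.066176, 0.022059, 0.036765, 0.044118, 0.080882, 0.029412, 0.066176, 0.044118, 0.573529, 0.029412, giving 1−D = 0.648248 (working shown to 6 dp, full precision carried).
Community Y: N=116, proportions 0.206897, 0.25, 0.172414, 0.12069, 0.103448, 0.146552, giving 1−D = 0.818222.
Difference = |0.648248 − 0.818222| = 0.169974, i.e. 0.1700 to 4 decimal places.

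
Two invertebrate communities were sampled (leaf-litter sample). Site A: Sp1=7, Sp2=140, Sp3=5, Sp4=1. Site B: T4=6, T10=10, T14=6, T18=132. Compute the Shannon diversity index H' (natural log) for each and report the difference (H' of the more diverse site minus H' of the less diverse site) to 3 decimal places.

0.196

Site A: N=153, proportions 0.04575, 0.91503, 0.03268, 0.00654, giving H' = 0.36705 (working shown to 5 dp, full precision carried).
Site B: N=154, proportions 0.03896, 0.06494, 0.03896, 0.85714, giving H' = 0.56256.
Difference = |0.36705 − 0.56256| = 0.19551, i.e. 0.196 to 3 decimal places.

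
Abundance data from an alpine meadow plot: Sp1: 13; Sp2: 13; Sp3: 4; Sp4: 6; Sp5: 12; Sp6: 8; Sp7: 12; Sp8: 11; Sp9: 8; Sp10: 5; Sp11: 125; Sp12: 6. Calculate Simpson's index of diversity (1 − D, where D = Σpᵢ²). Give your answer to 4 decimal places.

Total N = 13+13+4+6+12+8+12+11+8+5+125+6 = 223, so the proportions are 0.058296, 0.058296, 0.017937, 0.026906, 0.053812, 0.035874, 0.053812, 0.049327, 0.035874, 0.022422, 0.560538, 0.026906 (working shown to 6 dp, full precision carried).
D = 0.058296² + 0.058296² + 0.017937² + 0.026906² + 0.053812² + 0.035874² + 0.053812² + 0.049327² + 0.035874² + 0.022422² + 0.560538² + 0.026906² = 0.003398 + 0.003398 + 0.000322 + 0.000724 + 0.002896 + 0.001287 + 0.002896 + 0.002433 + 0.001287 + 0.000503 + 0.314203 + 0.000724 = 0.334071.
So 1 − D = 0.665929, i.e. 0.6659 to 4 decimal places.

0.6659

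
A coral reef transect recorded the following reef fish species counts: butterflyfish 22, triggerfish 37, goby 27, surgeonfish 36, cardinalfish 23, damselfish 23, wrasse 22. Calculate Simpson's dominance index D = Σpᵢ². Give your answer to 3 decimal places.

Total N = 22+37+27+36+23+23+22 = 190, so the proportions are 0.11579, 0.19474, 0.14211, 0.18947, 0.12105, 0.12105, 0.11579 (working shown to 5 dp, full precision carried).
D = 0.11579² + 0.19474² + 0.14211² + 0.18947² + 0.12105² + 0.12105² + 0.11579² = 0.01341 + 0.03792 + 0.02019 + 0.03590 + 0.01465 + 0.01465 + 0.01341 = 0.15014.
To 3 decimal places, D = 0.150.

0.150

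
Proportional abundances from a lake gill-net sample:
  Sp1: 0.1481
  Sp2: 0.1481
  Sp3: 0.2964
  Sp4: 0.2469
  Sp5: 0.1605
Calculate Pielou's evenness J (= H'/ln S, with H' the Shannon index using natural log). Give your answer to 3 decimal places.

0.972

H' = −Σ pᵢ ln pᵢ = −((-0.28285) + (-0.28285) + (-0.36044) + (-0.34536) + (-0.29363)) = 1.56512 (working shown to 5 dp, full precision carried).
With S = 5 species, ln S = 1.60944, so J = 1.56512/1.60944 = 0.97247, i.e. 0.972 to 3 decimal places.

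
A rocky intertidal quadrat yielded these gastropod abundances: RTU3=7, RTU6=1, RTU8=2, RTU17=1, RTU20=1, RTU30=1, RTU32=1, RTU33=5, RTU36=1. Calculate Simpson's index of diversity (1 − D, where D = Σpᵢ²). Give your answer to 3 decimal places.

0.790

Total N = 7+1+2+1+1+1+1+5+1 = 20, so the proportions are 0.35, 0.05, 0.1, 0.05, 0.05, 0.05, 0.05, 0.25, 0.05 (working shown to 5 dp, full precision carried).
D = 0.35² + 0.05² + 0.1² + 0.05² + 0.05² + 0.05² + 0.05² + 0.25² + 0.05² = 0.12250 + 0.00250 + 0.01000 + 0.00250 + 0.00250 + 0.00250 + 0.00250 + 0.06250 + 0.00250 = 0.21000.
So 1 − D = 0.79000, i.e. 0.790 to 3 decimal places.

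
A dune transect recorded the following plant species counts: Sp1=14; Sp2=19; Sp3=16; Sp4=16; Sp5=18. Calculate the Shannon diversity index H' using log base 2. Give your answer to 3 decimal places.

2.314

Total N = 14+19+16+16+18 = 83, so the proportions are 0.16867, 0.22892, 0.19277, 0.19277, 0.21687 (working shown to 5 dp, full precision carried).
Each pᵢ log₂ pᵢ term: 0.16867×(-2.56768)=-0.43310, 0.22892×(-2.12711)=-0.48693, 0.19277×(-2.37504)=-0.45784, 0.19277×(-2.37504)=-0.45784, 0.21687×(-2.20511)=-0.47822.
Sum = -2.31393, so H' = 2.314.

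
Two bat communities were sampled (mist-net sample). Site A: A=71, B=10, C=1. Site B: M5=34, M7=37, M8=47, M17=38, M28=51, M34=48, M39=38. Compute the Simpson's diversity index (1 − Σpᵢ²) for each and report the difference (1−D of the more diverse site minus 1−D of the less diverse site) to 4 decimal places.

0.6188

Site A: N=82, proportions 0.865854, 0.121951, 0.012195, giving 1−D = 0.235277 (working shown to 6 dp, full precision carried).
Site B: N=293, proportions 0.116041, 0.12628, 0.16041, 0.129693, 0.174061, 0.163823, 0.129693, giving 1−D = 0.854081.
Difference = |0.235277 − 0.854081| = 0.618804, i.e. 0.6188 to 4 decimal places.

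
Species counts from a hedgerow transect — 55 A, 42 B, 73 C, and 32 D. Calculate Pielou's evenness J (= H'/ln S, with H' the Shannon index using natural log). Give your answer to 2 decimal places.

Total N = 55+42+73+32 = 202, so the proportions are 0.2723, 0.2079, 0.3614, 0.1584 (working shown to 4 dp, full precision carried).
H' = −Σ pᵢ ln pᵢ = −((-0.3542) + (-0.3266) + (-0.3678) + (-0.2919)) = 1.3405.
With S = 4 species, ln S = 1.3863, so J = 1.3405/1.3863 = 0.9670, i.e. 0.97 to 2 decimal places.

0.97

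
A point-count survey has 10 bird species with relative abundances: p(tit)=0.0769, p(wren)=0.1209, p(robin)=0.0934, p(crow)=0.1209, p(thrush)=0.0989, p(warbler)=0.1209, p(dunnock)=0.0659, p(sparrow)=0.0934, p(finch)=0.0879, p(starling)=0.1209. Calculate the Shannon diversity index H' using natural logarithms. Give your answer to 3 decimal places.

Each pᵢ ln pᵢ term (working shown to 5 dp, full precision carried): 0.0769×(-2.56525)=-0.19727, 0.1209×(-2.11279)=-0.25544, 0.0934×(-2.37086)=-0.22144, 0.1209×(-2.11279)=-0.25544, 0.0989×(-2.31365)=-0.22882, 0.1209×(-2.11279)=-0.25544, 0.0659×(-2.71962)=-0.17922, 0.0934×(-2.37086)=-0.22144, 0.0879×(-2.43156)=-0.21373, 0.1209×(-2.11279)=-0.25544.
Sum = -2.28367, so H' = 2.284.

2.284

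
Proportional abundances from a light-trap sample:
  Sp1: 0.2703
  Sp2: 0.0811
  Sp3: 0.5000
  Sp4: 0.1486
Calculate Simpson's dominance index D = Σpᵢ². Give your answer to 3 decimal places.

D = 0.2703² + 0.0811² + 0.5² + 0.1486² = 0.07306 + 0.00658 + 0.25000 + 0.02208 = 0.35172 (working shown to 5 dp, full precision carried).
To 3 decimal places, D = 0.352.

0.352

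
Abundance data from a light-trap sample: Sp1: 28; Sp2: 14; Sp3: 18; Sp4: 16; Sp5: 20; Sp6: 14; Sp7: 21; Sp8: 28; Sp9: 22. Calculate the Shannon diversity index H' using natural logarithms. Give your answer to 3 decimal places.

2.167

Total N = 28+14+18+16+20+14+21+28+22 = 181, so the proportions are 0.1547, 0.07735, 0.09945, 0.0884, 0.1105, 0.07735, 0.11602, 0.1547, 0.12155 (working shown to 5 dp, full precision carried).
Each pᵢ ln pᵢ term: 0.1547×(-1.86629)=-0.28871, 0.07735×(-2.55944)=-0.19797, 0.09945×(-2.30813)=-0.22954, 0.0884×(-2.42591)=-0.21444, 0.1105×(-2.20276)=-0.24340, 0.07735×(-2.55944)=-0.19797, 0.11602×(-2.15397)=-0.24991, 0.1547×(-1.86629)=-0.28871, 0.12155×(-2.10745)=-0.25615.
Sum = -2.16680, so H' = 2.167.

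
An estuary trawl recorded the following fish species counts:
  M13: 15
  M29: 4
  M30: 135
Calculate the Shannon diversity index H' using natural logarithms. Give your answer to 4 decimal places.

0.4371

Total N = 15+4+135 = 154, so the proportions are 0.097403, 0.025974, 0.876623 (working shown to 6 dp, full precision carried).
Each pᵢ ln pᵢ term: 0.097403×(-2.328902)=-0.226841, 0.025974×(-3.650658)=-0.094822, 0.876623×(-0.131678)=-0.115432.
Sum = -0.437095, so H' = 0.4371.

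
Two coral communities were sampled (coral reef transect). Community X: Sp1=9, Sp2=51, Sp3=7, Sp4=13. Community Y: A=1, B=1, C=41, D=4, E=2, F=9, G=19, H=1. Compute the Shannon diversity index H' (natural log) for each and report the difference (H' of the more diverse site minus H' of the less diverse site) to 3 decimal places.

0.304

Community X: N=80, proportions 0.1125, 0.6375, 0.0875, 0.1625, giving H' = 1.04123 (working shown to 5 dp, full precision carried).
Community Y: N=78, proportions 0.01282, 0.01282, 0.52564, 0.05128, 0.02564, 0.11538, 0.24359, 0.01282, giving H' = 1.34508.
Difference = |1.04123 − 1.34508| = 0.30385, i.e. 0.304 to 3 decimal places.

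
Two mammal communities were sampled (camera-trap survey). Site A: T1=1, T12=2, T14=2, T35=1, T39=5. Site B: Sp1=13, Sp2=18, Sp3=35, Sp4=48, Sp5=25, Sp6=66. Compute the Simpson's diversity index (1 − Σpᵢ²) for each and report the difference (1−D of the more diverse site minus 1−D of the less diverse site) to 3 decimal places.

Site A: N=11, proportions 0.09091, 0.18182, 0.18182, 0.09091, 0.45455, giving 1−D = 0.71074 (working shown to 5 dp, full precision carried).
Site B: N=205, proportions 0.06341, 0.0878, 0.17073, 0.23415, 0.12195, 0.32195, giving 1−D = 0.78577.
Difference = |0.71074 − 0.78577| = 0.07503, i.e. 0.075 to 3 decimal places.

0.075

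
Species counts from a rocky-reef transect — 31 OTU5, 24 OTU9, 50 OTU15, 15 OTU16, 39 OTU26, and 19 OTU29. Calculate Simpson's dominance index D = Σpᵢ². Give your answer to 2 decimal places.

0.19

Total N = 31+24+50+15+39+19 = 178, so the proportions are 0.1742, 0.1348, 0.2809, 0.0843, 0.2191, 0.1067 (working shown to 4 dp, full precision carried).
D = 0.1742² + 0.1348² + 0.2809² + 0.0843² + 0.2191² + 0.1067² = 0.0303 + 0.0182 + 0.0789 + 0.0071 + 0.0480 + 0.0114 = 0.1939.
To 2 decimal places, D = 0.19.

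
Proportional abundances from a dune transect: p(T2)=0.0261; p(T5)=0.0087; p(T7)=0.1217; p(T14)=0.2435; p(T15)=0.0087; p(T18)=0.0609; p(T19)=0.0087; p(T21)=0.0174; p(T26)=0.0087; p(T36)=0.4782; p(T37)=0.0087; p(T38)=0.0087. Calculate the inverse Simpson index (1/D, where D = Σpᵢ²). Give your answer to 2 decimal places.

3.25

D = 0.0261² + 0.0087² + 0.1217² + 0.2435² + 0.0087² + 0.0609² + 0.0087² + 0.0174² + 0.0087² + 0.4782² + 0.0087² + 0.0087² = 0.000681 + 0.000076 + 0.014811 + 0.059292 + 0.000076 + 0.003709 + 0.000076 + 0.000303 + 0.000076 + 0.228675 + 0.000076 + 0.000076 = 0.307925 (working shown to 6 dp, full precision carried).
So 1/D = 3.2475, i.e. 3.25 to 2 decimal places.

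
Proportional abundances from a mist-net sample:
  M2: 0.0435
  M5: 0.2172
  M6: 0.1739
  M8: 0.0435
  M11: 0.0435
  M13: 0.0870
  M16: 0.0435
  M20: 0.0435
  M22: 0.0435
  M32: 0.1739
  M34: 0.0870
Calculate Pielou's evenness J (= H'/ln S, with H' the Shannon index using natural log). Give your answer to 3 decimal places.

H' = −Σ pᵢ ln pᵢ = −((-0.13637) + (-0.33165) + (-0.30420) + (-0.13637) + (-0.13637) + (-0.21244) + (-0.13637) + (-0.13637) + (-0.13637) + (-0.30420) + (-0.21244)) = 2.18316 (working shown to 5 dp, full precision carried).
With S = 11 species, ln S = 2.39790, so J = 2.18316/2.39790 = 0.91045, i.e. 0.910 to 3 decimal places.

0.910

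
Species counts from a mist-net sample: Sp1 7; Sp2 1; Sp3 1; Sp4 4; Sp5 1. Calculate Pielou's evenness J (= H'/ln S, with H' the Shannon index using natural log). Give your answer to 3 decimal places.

Total N = 7+1+1+4+1 = 14, so the proportions are 0.5, 0.07143, 0.07143, 0.28571, 0.07143 (working shown to 5 dp, full precision carried).
H' = −Σ pᵢ ln pᵢ = −((-0.34657) + (-0.18850) + (-0.18850) + (-0.35793) + (-0.18850)) = 1.27002.
With S = 5 species, ln S = 1.60944, so J = 1.27002/1.60944 = 0.78911, i.e. 0.789 to 3 decimal places.

0.789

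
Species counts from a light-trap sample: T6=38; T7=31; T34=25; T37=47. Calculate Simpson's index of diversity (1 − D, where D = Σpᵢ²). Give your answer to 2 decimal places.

0.74

Total N = 38+31+25+47 = 141, so the proportions are 0.2695, 0.2199, 0.1773, 0.3333 (working shown to 4 dp, full precision carried).
D = 0.2695² + 0.2199² + 0.1773² + 0.3333² = 0.0726 + 0.0483 + 0.0314 + 0.1111 = 0.2635.
So 1 − D = 0.7365, i.e. 0.74 to 2 decimal places.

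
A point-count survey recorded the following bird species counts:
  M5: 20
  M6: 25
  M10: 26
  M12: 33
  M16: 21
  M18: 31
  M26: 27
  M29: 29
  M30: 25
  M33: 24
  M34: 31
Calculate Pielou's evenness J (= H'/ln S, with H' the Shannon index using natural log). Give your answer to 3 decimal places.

0.995

Total N = 20+25+26+33+21+31+27+29+25+24+31 = 292, so the proportions are 0.06849, 0.08562, 0.08904, 0.11301, 0.07192, 0.10616, 0.09247, 0.09932, 0.08562, 0.08219, 0.10616 (working shown to 5 dp, full precision carried).
H' = −Σ pᵢ ln pᵢ = −((-0.18363) + (-0.21043) + (-0.21536) + (-0.24640) + (-0.18930) + (-0.23810) + (-0.22015) + (-0.22936) + (-0.21043) + (-0.20537) + (-0.23810)) = 2.38666.
With S = 11 species, ln S = 2.39790, so J = 2.38666/2.39790 = 0.99531, i.e. 0.995 to 3 decimal places.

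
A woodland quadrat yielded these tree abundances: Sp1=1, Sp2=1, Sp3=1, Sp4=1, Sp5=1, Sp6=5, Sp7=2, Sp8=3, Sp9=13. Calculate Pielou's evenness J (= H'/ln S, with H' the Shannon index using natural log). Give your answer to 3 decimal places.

0.768

Total N = 1+1+1+1+1+5+2+3+13 = 28, so the proportions are 0.03571, 0.03571, 0.03571, 0.03571, 0.03571, 0.17857, 0.07143, 0.10714, 0.46429 (working shown to 5 dp, full precision carried).
H' = −Σ pᵢ ln pᵢ = −((-0.11901) + (-0.11901) + (-0.11901) + (-0.11901) + (-0.11901) + (-0.30764) + (-0.18850) + (-0.23931) + (-0.35623)) = 1.68672.
With S = 9 species, ln S = 2.19722, so J = 1.68672/2.19722 = 0.76766, i.e. 0.768 to 3 decimal places.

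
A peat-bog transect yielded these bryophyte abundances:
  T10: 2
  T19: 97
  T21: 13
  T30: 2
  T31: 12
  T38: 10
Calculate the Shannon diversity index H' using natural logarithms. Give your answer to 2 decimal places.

1.00

Total N = 2+97+13+2+12+10 = 136, so the proportions are 0.0147, 0.7132, 0.0956, 0.0147, 0.0882, 0.0735 (working shown to 4 dp, full precision carried).
Each pᵢ ln pᵢ term: 0.0147×(-4.2195)=-0.0621, 0.7132×(-0.3379)=-0.2410, 0.0956×(-2.3477)=-0.2244, 0.0147×(-4.2195)=-0.0621, 0.0882×(-2.4277)=-0.2142, 0.0735×(-2.6101)=-0.1919.
Sum = -0.9957, so H' = 1.00.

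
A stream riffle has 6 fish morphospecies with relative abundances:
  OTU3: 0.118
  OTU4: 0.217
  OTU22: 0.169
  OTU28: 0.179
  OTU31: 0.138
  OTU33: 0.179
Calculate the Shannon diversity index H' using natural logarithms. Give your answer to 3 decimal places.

1.773

Each pᵢ ln pᵢ term (working shown to 5 dp, full precision carried): 0.118×(-2.13707)=-0.25217, 0.217×(-1.52786)=-0.33155, 0.169×(-1.77786)=-0.30046, 0.179×(-1.72037)=-0.30795, 0.138×(-1.98050)=-0.27331, 0.179×(-1.72037)=-0.30795.
Sum = -1.77338, so H' = 1.773.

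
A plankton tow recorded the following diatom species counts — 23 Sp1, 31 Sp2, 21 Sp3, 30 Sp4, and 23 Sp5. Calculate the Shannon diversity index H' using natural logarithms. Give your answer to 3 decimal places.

1.597

Total N = 23+31+21+30+23 = 128, so the proportions are 0.17969, 0.24219, 0.16406, 0.23438, 0.17969 (working shown to 5 dp, full precision carried).
Each pᵢ ln pᵢ term: 0.17969×(-1.71654)=-0.30844, 0.24219×(-1.41804)=-0.34343, 0.16406×(-1.80751)=-0.29654, 0.23438×(-1.45083)=-0.34004, 0.17969×(-1.71654)=-0.30844.
Sum = -1.59690, so H' = 1.597.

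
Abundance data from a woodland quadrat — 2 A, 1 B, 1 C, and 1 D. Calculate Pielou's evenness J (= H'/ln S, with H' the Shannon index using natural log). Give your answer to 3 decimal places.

Total N = 2+1+1+1 = 5, so the proportions are 0.4, 0.2, 0.2, 0.2 (working shown to 5 dp, full precision carried).
H' = −Σ pᵢ ln pᵢ = −((-0.36652) + (-0.32189) + (-0.32189) + (-0.32189)) = 1.33218.
With S = 4 species, ln S = 1.38629, so J = 1.33218/1.38629 = 0.96096, i.e. 0.961 to 3 decimal places.

0.961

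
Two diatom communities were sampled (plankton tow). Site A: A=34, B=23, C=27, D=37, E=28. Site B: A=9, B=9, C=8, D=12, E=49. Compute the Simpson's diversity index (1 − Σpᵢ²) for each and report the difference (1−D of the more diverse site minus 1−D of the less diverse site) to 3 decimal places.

0.160

Site A: N=149, proportions 0.22819, 0.15436, 0.18121, 0.24832, 0.18792, giving 1−D = 0.79429 (working shown to 5 dp, full precision carried).
Site B: N=87, proportions 0.10345, 0.10345, 0.09195, 0.13793, 0.56322, giving 1−D = 0.63390.
Difference = |0.79429 − 0.63390| = 0.16039, i.e. 0.160 to 3 decimal places.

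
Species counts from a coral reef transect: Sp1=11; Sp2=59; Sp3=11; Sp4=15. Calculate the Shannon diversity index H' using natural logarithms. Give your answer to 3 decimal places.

1.086

Total N = 11+59+11+15 = 96, so the proportions are 0.11458, 0.61458, 0.11458, 0.15625 (working shown to 5 dp, full precision carried).
Each pᵢ ln pᵢ term: 0.11458×(-2.16645)=-0.24824, 0.61458×(-0.48681)=-0.29919, 0.11458×(-2.16645)=-0.24824, 0.15625×(-1.85630)=-0.29005.
Sum = -1.08571, so H' = 1.086.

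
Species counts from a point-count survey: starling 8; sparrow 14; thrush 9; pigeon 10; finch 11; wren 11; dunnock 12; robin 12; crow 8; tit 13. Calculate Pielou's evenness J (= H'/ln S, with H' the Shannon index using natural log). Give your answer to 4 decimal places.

Total N = 8+14+9+10+11+11+12+12+8+13 = 108, so the proportions are 0.074074, 0.12963, 0.083333, 0.092593, 0.101852, 0.101852, 0.111111, 0.111111, 0.074074, 0.12037 (working shown to 6 dp, full precision carried).
H' = −Σ pᵢ ln pᵢ = −((-0.192792) + (-0.264843) + (-0.207076) + (-0.220328) + (-0.232654) + (-0.232654) + (-0.244136) + (-0.244136) + (-0.192792) + (-0.254846)) = 2.286256.
With S = 10 species, ln S = 2.302585, so J = 2.286256/2.302585 = 0.992908, i.e. 0.9929 to 4 decimal places.

0.9929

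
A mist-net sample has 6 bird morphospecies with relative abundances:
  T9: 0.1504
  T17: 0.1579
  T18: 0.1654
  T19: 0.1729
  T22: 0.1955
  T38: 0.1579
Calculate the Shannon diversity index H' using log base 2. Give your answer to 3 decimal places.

Each pᵢ log₂ pᵢ term (working shown to 5 dp, full precision carried): 0.1504×(-2.73312)=-0.41106, 0.1579×(-2.66292)=-0.42047, 0.1654×(-2.59597)=-0.42937, 0.1729×(-2.53199)=-0.43778, 0.1955×(-2.35476)=-0.46036, 0.1579×(-2.66292)=-0.42047.
Sum = -2.57952, so H' = 2.580.

2.580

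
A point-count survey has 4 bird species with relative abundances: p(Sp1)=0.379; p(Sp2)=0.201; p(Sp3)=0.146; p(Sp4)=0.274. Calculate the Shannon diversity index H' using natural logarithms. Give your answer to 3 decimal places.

Each pᵢ ln pᵢ term (working shown to 5 dp, full precision carried): 0.379×(-0.97022)=-0.36771, 0.201×(-1.60445)=-0.32249, 0.146×(-1.92415)=-0.28093, 0.274×(-1.29463)=-0.35473.
Sum = -1.32586, so H' = 1.326.

1.326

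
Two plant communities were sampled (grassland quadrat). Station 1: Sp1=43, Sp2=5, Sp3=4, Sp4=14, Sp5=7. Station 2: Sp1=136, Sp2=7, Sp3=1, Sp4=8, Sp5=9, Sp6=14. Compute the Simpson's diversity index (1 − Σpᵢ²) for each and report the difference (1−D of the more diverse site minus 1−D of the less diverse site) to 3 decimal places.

Station 1: N=73, proportions 0.58904, 0.06849, 0.05479, 0.19178, 0.09589, giving 1−D = 0.59936 (working shown to 5 dp, full precision carried).
Station 2: N=175, proportions 0.77714, 0.04, 0.00571, 0.04571, 0.05143, 0.08, giving 1−D = 0.38328.
Difference = |0.59936 − 0.38328| = 0.21608, i.e. 0.216 to 3 decimal places.

0.216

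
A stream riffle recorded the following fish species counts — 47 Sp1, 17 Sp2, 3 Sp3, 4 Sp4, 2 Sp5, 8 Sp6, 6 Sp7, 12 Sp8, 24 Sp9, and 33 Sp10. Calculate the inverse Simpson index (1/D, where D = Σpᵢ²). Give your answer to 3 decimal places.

5.486

Total N = 47+17+3+4+2+8+6+12+24+33 = 156, so the proportions are 0.3012821, 0.1089744, 0.0192308, 0.025641, 0.0128205, 0.0512821, 0.0384615, 0.0769231, 0.1538462, 0.2115385 (working shown to 7 dp, full precision carried).
D = 0.3012821² + 0.1089744² + 0.0192308² + 0.025641² + 0.0128205² + 0.0512821² + 0.0384615² + 0.0769231² + 0.1538462² + 0.2115385² = 0.0907709 + 0.0118754 + 0.0003698 + 0.0006575 + 0.0001644 + 0.0026298 + 0.0014793 + 0.0059172 + 0.0236686 + 0.0447485 = 0.1822814.
So 1/D = 5.48602, i.e. 5.486 to 3 decimal places.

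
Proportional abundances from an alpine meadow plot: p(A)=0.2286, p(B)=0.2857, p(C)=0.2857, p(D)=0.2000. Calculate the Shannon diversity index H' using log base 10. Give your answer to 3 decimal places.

Each pᵢ log₁₀ pᵢ term (working shown to 5 dp, full precision carried): 0.2286×(-0.64092)=-0.14652, 0.2857×(-0.54409)=-0.15545, 0.2857×(-0.54409)=-0.15545, 0.2×(-0.69897)=-0.13979.
Sum = -0.59720, so H' = 0.597.

0.597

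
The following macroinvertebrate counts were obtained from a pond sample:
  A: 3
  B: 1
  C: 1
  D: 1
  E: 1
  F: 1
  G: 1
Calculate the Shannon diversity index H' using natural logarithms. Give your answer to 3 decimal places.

Total N = 3+1+1+1+1+1+1 = 9, so the proportions are 0.33333, 0.11111, 0.11111, 0.11111, 0.11111, 0.11111, 0.11111 (working shown to 5 dp, full precision carried).
Each pᵢ ln pᵢ term: 0.33333×(-1.09861)=-0.36620, 0.11111×(-2.19722)=-0.24414, 0.11111×(-2.19722)=-0.24414, 0.11111×(-2.19722)=-0.24414, 0.11111×(-2.19722)=-0.24414, 0.11111×(-2.19722)=-0.24414, 0.11111×(-2.19722)=-0.24414.
Sum = -1.83102, so H' = 1.831.

1.831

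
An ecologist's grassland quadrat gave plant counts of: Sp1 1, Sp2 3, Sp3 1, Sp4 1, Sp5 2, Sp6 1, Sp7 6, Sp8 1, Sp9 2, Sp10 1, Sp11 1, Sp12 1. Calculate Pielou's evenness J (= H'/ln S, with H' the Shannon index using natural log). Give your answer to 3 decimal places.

Total N = 1+3+1+1+2+1+6+1+2+1+1+1 = 21, so the proportions are 0.04762, 0.14286, 0.04762, 0.04762, 0.09524, 0.04762, 0.28571, 0.04762, 0.09524, 0.04762, 0.04762, 0.04762 (working shown to 5 dp, full precision carried).
H' = −Σ pᵢ ln pᵢ = −((-0.14498) + (-0.27799) + (-0.14498) + (-0.14498) + (-0.22394) + (-0.14498) + (-0.35793) + (-0.14498) + (-0.22394) + (-0.14498) + (-0.14498) + (-0.14498)) = 2.24362.
With S = 12 species, ln S = 2.48491, so J = 2.24362/2.48491 = 0.90290, i.e. 0.903 to 3 decimal places.

0.903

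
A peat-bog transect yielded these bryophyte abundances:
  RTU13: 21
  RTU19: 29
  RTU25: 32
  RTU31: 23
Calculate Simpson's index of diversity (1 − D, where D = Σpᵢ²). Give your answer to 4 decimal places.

Total N = 21+29+32+23 = 105, so the proportions are 0.2, 0.27619, 0.304762, 0.219048 (working shown to 6 dp, full precision carried).
D = 0.2² + 0.27619² + 0.304762² + 0.219048² = 0.040000 + 0.076281 + 0.092880 + 0.047982 = 0.257143.
So 1 − D = 0.742857, i.e. 0.7429 to 4 decimal places.

0.7429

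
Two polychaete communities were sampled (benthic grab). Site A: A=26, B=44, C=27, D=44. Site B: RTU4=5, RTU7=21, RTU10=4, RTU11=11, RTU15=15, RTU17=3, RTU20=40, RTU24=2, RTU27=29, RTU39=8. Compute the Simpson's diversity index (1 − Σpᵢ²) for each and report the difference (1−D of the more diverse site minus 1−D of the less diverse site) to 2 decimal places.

Site A: N=141, proportions 0.1844, 0.3121, 0.1915, 0.3121, giving 1−D = 0.7346 (working shown to 4 dp, full precision carried).
Site B: N=138, proportions 0.0362, 0.1522, 0.029, 0.0797, 0.1087, 0.0217, 0.2899, 0.0145, 0.2101, 0.058, giving 1−D = 0.8243.
Difference = |0.7346 − 0.8243| = 0.0897, i.e. 0.09 to 2 decimal places.

0.09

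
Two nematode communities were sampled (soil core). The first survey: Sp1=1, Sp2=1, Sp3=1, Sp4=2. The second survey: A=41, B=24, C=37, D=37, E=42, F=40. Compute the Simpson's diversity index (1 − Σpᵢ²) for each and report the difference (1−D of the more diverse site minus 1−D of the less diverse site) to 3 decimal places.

0.109

The first survey: N=5, proportions 0.2, 0.2, 0.2, 0.4, giving 1−D = 0.72000 (working shown to 5 dp, full precision carried).
The second survey: N=221, proportions 0.18552, 0.1086, 0.16742, 0.16742, 0.19005, 0.181, giving 1−D = 0.82885.
Difference = |0.72000 − 0.82885| = 0.10885, i.e. 0.109 to 3 decimal places.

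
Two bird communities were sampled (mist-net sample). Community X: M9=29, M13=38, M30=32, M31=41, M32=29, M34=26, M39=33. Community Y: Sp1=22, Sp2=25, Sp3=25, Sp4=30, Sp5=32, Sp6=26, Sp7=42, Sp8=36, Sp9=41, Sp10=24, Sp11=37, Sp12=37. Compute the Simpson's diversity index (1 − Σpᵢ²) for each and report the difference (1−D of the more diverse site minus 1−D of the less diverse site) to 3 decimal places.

0.059

Community X: N=228, proportions 0.12719, 0.16667, 0.14035, 0.17982, 0.12719, 0.11404, 0.14474, giving 1−D = 0.85388 (working shown to 5 dp, full precision carried).
Community Y: N=377, proportions 0.05836, 0.06631, 0.06631, 0.07958, 0.08488, 0.06897, 0.11141, 0.09549, 0.10875, 0.06366, 0.09814, 0.09814, giving 1−D = 0.91283.
Difference = |0.85388 − 0.91283| = 0.05895, i.e. 0.059 to 3 decimal places.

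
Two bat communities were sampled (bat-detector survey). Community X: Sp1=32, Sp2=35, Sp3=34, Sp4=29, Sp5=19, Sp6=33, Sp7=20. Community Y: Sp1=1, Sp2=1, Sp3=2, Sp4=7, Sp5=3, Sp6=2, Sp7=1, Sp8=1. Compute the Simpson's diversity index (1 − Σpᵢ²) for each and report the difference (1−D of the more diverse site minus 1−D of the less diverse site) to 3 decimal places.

Community X: N=202, proportions 0.15842, 0.17327, 0.16832, 0.14356, 0.09406, 0.16337, 0.09901, giving 1−D = 0.85060 (working shown to 5 dp, full precision carried).
Community Y: N=18, proportions 0.05556, 0.05556, 0.11111, 0.38889, 0.16667, 0.11111, 0.05556, 0.05556, giving 1−D = 0.78395.
Difference = |0.85060 − 0.78395| = 0.06665, i.e. 0.067 to 3 decimal places.

0.067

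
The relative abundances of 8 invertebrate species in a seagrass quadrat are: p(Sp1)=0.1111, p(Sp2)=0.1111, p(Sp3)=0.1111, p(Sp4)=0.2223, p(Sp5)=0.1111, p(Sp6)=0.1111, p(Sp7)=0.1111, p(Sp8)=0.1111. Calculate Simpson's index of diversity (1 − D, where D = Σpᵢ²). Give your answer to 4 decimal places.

0.8642

D = 0.1111² + 0.1111² + 0.1111² + 0.2223² + 0.1111² + 0.1111² + 0.1111² + 0.1111² = 0.012343 + 0.012343 + 0.012343 + 0.049417 + 0.012343 + 0.012343 + 0.012343 + 0.012343 = 0.135820 (working shown to 6 dp, full precision carried).
So 1 − D = 0.864180, i.e. 0.8642 to 4 decimal places.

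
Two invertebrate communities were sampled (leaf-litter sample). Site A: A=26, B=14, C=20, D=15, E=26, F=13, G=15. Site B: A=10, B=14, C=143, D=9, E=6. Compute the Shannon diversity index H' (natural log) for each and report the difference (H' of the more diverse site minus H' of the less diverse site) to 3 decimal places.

Site A: N=129, proportions 0.20155, 0.108527, 0.155039, 0.116279, 0.20155, 0.100775, 0.116279, giving H' = 1.907345 (working shown to 6 dp, full precision carried).
Site B: N=182, proportions 0.054945, 0.076923, 0.785714, 0.049451, 0.032967, giving H' = 0.807386.
Difference = |1.907345 − 0.807386| = 1.099959, i.e. 1.100 to 3 decimal places.

1.100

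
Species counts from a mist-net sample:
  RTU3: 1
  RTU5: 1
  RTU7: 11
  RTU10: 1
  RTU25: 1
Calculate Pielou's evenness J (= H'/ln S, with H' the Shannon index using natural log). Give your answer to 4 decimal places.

0.5900

Total N = 1+1+11+1+1 = 15, so the proportions are 0.066667, 0.066667, 0.733333, 0.066667, 0.066667 (working shown to 6 dp, full precision carried).
H' = −Σ pᵢ ln pᵢ = −((-0.180537) + (-0.180537) + (-0.227447) + (-0.180537) + (-0.180537)) = 0.949594.
With S = 5 species, ln S = 1.609438, so J = 0.949594/1.609438 = 0.590016, i.e. 0.5900 to 4 decimal places.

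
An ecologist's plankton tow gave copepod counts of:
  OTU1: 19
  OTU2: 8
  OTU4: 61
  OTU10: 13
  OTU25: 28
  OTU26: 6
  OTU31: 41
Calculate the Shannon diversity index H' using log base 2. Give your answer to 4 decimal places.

Total N = 19+8+61+13+28+6+41 = 176, so the proportions are 0.107955, 0.045455, 0.346591, 0.073864, 0.159091, 0.034091, 0.232955 (working shown to 6 dp, full precision carried).
Each pᵢ log₂ pᵢ term: 0.107955×(-3.211504)=-0.346696, 0.045455×(-4.459432)=-0.202701, 0.346591×(-1.528694)=-0.529832, 0.073864×(-3.758992)=-0.277653, 0.159091×(-2.652077)=-0.421921, 0.034091×(-4.874469)=-0.166175, 0.232955×(-2.101880)=-0.489642.
Sum = -2.434621, so H' = 2.4346.

2.4346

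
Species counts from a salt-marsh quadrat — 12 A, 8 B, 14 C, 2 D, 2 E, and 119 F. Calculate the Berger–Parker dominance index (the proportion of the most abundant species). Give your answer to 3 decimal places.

Total N = 12+8+14+2+2+119 = 157, so the proportions are 0.07643, 0.05096, 0.08917, 0.01274, 0.01274, 0.75796 (working shown to 5 dp, full precision carried).
The largest proportion is 0.75796, i.e. d = 0.758 to 3 decimal places.

0.758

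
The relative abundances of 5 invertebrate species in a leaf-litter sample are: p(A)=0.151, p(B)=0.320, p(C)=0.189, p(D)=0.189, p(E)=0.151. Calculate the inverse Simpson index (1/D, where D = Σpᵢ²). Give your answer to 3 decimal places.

4.557

D = 0.151² + 0.32² + 0.189² + 0.189² + 0.151² = 0.0228010 + 0.1024000 + 0.0357210 + 0.0357210 + 0.0228010 = 0.2194440 (working shown to 7 dp, full precision carried).
So 1/D = 4.55697, i.e. 4.557 to 3 decimal places.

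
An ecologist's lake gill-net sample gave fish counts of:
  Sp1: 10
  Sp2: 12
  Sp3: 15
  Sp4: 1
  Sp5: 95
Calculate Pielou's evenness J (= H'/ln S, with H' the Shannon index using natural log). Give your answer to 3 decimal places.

Total N = 10+12+15+1+95 = 133, so the proportions are 0.07519, 0.09023, 0.11278, 0.00752, 0.71429 (working shown to 5 dp, full precision carried).
H' = −Σ pᵢ ln pᵢ = −((-0.19457) + (-0.21703) + (-0.24612) + (-0.03677) + (-0.24034)) = 0.93483.
With S = 5 species, ln S = 1.60944, so J = 0.93483/1.60944 = 0.58084, i.e. 0.581 to 3 decimal places.

0.581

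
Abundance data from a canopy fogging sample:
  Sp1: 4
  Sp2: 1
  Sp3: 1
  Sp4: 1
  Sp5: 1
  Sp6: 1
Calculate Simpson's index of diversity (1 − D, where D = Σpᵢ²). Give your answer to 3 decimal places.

0.741

Total N = 4+1+1+1+1+1 = 9, so the proportions are 0.44444, 0.11111, 0.11111, 0.11111, 0.11111, 0.11111 (working shown to 5 dp, full precision carried).
D = 0.44444² + 0.11111² + 0.11111² + 0.11111² + 0.11111² + 0.11111² = 0.19753 + 0.01235 + 0.01235 + 0.01235 + 0.01235 + 0.01235 = 0.25926.
So 1 − D = 0.74074, i.e. 0.741 to 3 decimal places.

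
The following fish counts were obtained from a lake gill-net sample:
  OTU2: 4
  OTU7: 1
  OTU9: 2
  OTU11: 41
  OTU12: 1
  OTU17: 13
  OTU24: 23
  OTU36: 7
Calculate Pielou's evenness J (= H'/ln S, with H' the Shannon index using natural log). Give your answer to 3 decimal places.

Total N = 4+1+2+41+1+13+23+7 = 92, so the proportions are 0.04348, 0.01087, 0.02174, 0.44565, 0.01087, 0.1413, 0.25, 0.07609 (working shown to 5 dp, full precision carried).
H' = −Σ pᵢ ln pᵢ = −((-0.13633) + (-0.04915) + (-0.08323) + (-0.36018) + (-0.04915) + (-0.27651) + (-0.34657) + (-0.19599)) = 1.49711.
With S = 8 species, ln S = 2.07944, so J = 1.49711/2.07944 = 0.71996, i.e. 0.720 to 3 decimal places.

0.720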